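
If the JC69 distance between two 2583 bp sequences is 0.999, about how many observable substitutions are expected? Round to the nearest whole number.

1426

Invert JC69: p = (3/4)(1 − e^(−4d/3)) = 0.75 × (1 − e^(-1.332)) = 0.75 × (1 − 0.263949) = 0.552038.
Expected differing sites = pL ≈ 0.552038 × 2583 = 1425.914154 ≈ 1426.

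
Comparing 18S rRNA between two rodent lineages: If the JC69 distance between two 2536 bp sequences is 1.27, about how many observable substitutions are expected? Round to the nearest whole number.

Invert JC69: p = (3/4)(1 − e^(−4d/3)) = 0.75 × (1 − e^(-1.693333)) = 0.75 × (1 − 0.183906) = 0.612071.
Expected differing sites = pL ≈ 0.612071 × 2536 = 1552.212056 ≈ 1552.

1552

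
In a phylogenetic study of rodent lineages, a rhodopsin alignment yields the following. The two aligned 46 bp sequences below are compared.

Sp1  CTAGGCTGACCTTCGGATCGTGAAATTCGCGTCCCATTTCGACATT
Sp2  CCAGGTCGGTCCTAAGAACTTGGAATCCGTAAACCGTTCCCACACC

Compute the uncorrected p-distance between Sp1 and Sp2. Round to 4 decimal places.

The sequences differ at 21 of 46 positions.
p = 21/46 = 0.456521… ≈ 0.4565 (to 4 d.p.).

0.4565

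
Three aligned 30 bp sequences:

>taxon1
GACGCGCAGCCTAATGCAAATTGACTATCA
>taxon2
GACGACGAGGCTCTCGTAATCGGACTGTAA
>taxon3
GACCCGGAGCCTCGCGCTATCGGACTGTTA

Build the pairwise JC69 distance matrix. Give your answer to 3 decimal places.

d(taxon1,taxon2) = 0.647, d(taxon1,taxon3) = 0.503, d(taxon2,taxon3) = 0.330

taxon1–taxon2: 13/30 sites differ → p ≈ 0.433333, d = −0.75 ln(1 − 0.577777) = 0.646666 ≈ 0.647.
taxon1–taxon3: 11/30 sites differ → p ≈ 0.366667, d = −0.75 ln(1 − 0.488889) = 0.503376 ≈ 0.503.
taxon2–taxon3: 8/30 sites differ → p ≈ 0.266667, d = −0.75 ln(1 − 0.355556) = 0.329526 ≈ 0.330.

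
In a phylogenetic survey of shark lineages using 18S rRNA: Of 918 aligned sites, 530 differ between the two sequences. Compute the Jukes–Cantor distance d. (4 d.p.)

1.1016

p = 530/918 ≈ 0.577342.
d = −(3/4) ln(1 − 4p/3) = −0.75 ln(1 − 0.769789) = −0.75 ln(0.230211)
  = −0.75 × (-1.468759) = 1.101569 substitutions/site.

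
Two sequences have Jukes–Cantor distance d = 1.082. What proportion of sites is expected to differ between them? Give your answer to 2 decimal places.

p = (3/4)(1 − e^(−4d/3)) = 0.75 × (1 − e^(-1.442667)) = 0.75 × (1 − 0.236297) = 0.572777.

0.57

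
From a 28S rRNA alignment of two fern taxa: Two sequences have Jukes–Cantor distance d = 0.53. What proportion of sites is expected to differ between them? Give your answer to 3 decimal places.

0.380

p = (3/4)(1 − e^(−4d/3)) = 0.75 × (1 − e^(-0.706667)) = 0.75 × (1 − 0.493286) = 0.380036.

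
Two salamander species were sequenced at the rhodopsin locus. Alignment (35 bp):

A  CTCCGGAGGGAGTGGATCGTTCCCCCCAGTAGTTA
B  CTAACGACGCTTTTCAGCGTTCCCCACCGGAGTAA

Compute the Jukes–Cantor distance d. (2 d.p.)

0.57

The sequences differ at 14 of 35 sites, so p = 14/35 = 0.4.
d = −(3/4) ln(1 − 4p/3) = −0.75 ln(1 − 0.533333) = −0.75 ln(0.466667)
  = −0.75 × (-0.762139) = 0.571604 substitutions/site.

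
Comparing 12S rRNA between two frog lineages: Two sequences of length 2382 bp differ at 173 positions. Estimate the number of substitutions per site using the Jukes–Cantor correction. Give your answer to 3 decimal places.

p = 173/2382 ≈ 0.072628.
d = −(3/4) ln(1 − 4p/3) = −0.75 ln(1 − 0.096837) = −0.75 ln(0.903163)
  = −0.75 × (-0.101852) = 0.076389 substitutions/site.

0.076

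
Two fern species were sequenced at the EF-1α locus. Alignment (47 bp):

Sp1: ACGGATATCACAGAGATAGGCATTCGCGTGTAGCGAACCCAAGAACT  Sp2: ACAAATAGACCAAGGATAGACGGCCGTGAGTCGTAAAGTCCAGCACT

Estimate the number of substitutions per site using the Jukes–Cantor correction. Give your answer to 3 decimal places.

The sequences differ at 20 of 47 sites, so p = 20/47 ≈ 0.425532.
d = −(3/4) ln(1 − 4p/3) = −0.75 ln(1 − 0.567376) = −0.75 ln(0.432624)
  = −0.75 × (-0.837886) = 0.628415 substitutions/site.

0.628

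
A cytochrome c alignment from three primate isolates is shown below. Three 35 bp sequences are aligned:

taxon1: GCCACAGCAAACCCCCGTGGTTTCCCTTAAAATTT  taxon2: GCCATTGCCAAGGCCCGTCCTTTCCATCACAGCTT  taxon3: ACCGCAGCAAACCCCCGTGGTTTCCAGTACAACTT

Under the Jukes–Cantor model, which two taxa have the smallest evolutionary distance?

taxon1 and taxon3

taxon1–taxon2: 12/35 differ, p = 0.343, d = 0.458.
taxon1–taxon3: 6/35 differ, p = 0.171, d = 0.195.
taxon2–taxon3: 12/35 differ, p = 0.343, d = 0.458.
The smallest distance is between taxon1 and taxon3.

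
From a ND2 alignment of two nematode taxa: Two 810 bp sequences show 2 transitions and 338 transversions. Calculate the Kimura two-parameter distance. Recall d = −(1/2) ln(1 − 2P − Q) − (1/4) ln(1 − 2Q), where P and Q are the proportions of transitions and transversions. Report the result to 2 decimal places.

0.72

P = 2/810 ≈ 0.002469 and Q = 338/810 ≈ 0.417284.
Under the Kimura two-parameter model, d = −½ ln(1 − 2P − Q) − ¼ ln(1 − 2Q).
1 − 2P − Q = 0.577778, giving −½ ln(0.577778) = 0.274283.
1 − 2Q = 0.165432, giving −¼ ln(0.165432) = 0.449799.
d = 0.274283 + 0.449799 = 0.724082.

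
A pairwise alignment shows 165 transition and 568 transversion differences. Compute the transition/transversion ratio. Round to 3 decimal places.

R = 165/568 = 0.290492… ≈ 0.290 (to 3 d.p.).

0.290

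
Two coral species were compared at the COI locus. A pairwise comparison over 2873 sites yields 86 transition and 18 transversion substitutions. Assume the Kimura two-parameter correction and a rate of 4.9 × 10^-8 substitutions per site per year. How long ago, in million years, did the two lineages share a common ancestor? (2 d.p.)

0.38

P = 86/2873 ≈ 0.029934 and Q = 18/2873 ≈ 0.006265.
Under the Kimura two-parameter model, d = −½ ln(1 − 2P − Q) − ¼ ln(1 − 2Q).
1 − 2P − Q = 0.933867, giving −½ ln(0.933867) = 0.034211.
1 − 2Q = 0.98747, giving −¼ ln(0.98747) = 0.003152.
d = 0.034211 + 0.003152 = 0.037363.
Under a molecular clock d = 2μt, so t = d/(2μ) = 0.037363 / (2 × 4.9 × 10^-8) = 0.38 million years.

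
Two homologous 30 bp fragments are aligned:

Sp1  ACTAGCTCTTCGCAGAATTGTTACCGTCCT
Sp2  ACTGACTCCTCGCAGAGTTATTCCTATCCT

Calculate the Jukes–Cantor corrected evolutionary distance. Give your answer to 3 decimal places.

The sequences differ at 8 of 30 sites (4, 5, 9, 17, 20, 23, 25, 26), so p = 8/30 ≈ 0.266667.
d = −(3/4) ln(1 − 4p/3) = −0.75 ln(1 − 0.355556) = −0.75 ln(0.644444)
  = −0.75 × (-0.439367) = 0.329525 substitutions/site.

0.330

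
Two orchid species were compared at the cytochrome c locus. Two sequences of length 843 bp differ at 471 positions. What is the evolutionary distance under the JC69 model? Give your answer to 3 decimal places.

p = 471/843 ≈ 0.558719.
d = −(3/4) ln(1 − 4p/3) = −0.75 ln(1 − 0.744959) = −0.75 ln(0.255041)
  = −0.75 × (-1.366331) = 1.024748 substitutions/site.

1.025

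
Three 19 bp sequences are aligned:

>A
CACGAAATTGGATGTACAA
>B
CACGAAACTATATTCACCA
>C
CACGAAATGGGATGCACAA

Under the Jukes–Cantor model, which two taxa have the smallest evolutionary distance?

A and C

A–B: 6/19 differ, p = 0.316, d = 0.410.
A–C: 2/19 differ, p = 0.105, d = 0.113.
B–C: 6/19 differ, p = 0.316, d = 0.410.
The smallest distance is between A and C.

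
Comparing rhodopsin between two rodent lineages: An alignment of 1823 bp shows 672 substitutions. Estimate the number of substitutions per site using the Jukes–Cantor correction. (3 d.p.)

p = 672/1823 ≈ 0.368623.
d = −(3/4) ln(1 − 4p/3) = −0.75 ln(1 − 0.491497) = −0.75 ln(0.508503)
  = −0.75 × (-0.676284) = 0.507213 substitutions/site.

0.507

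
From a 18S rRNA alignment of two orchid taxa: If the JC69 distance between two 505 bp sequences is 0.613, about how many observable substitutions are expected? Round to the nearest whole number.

Invert JC69: p = (3/4)(1 − e^(−4d/3)) = 0.75 × (1 − e^(-0.817333)) = 0.75 × (1 − 0.441608) = 0.418794.
Expected differing sites = pL ≈ 0.418794 × 505 = 211.49097 ≈ 211.

211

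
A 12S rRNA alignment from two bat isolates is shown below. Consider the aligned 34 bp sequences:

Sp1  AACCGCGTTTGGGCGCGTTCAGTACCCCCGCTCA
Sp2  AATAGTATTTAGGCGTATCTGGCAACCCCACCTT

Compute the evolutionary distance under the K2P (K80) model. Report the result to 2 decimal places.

1.01

Of 34 sites, 13 differences are transitions and 3 are transversions, so P = 13/34 ≈ 0.382353 and Q = 3/34 ≈ 0.088235.
Under the Kimura two-parameter model, d = −½ ln(1 − 2P − Q) − ¼ ln(1 − 2Q).
1 − 2P − Q = 0.147059, giving −½ ln(0.147059) = 0.958461.
1 − 2Q = 0.82353, giving −¼ ln(0.82353) = 0.048539.
d = 0.958461 + 0.048539 = 1.007000.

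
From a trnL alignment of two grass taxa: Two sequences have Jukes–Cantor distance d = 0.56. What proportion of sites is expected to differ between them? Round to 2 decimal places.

0.39

p = (3/4)(1 − e^(−4d/3)) = 0.75 × (1 − e^(-0.746667)) = 0.75 × (1 − 0.473944) = 0.394542.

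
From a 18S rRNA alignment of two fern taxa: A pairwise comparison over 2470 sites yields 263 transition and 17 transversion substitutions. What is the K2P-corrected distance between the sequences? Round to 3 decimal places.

P = 263/2470 ≈ 0.106478 and Q = 17/2470 ≈ 0.006883.
Under the Kimura two-parameter model, d = −½ ln(1 − 2P − Q) − ¼ ln(1 − 2Q).
1 − 2P − Q = 0.780161, giving −½ ln(0.780161) = 0.124127.
1 − 2Q = 0.986234, giving −¼ ln(0.986234) = 0.003465.
d = 0.124127 + 0.003465 = 0.127592.

0.128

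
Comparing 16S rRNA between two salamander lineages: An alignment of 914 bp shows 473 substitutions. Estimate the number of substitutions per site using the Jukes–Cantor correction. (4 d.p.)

0.8784

p = 473/914 ≈ 0.517505.
d = −(3/4) ln(1 − 4p/3) = −0.75 ln(1 − 0.690007) = −0.75 ln(0.309993)
  = −0.75 × (-1.171206) = 0.878405 substitutions/site.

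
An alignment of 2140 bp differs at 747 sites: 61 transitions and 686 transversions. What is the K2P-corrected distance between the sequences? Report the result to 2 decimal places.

P = 61/2140 ≈ 0.028505 and Q = 686/2140 ≈ 0.320561.
Under the Kimura two-parameter model, d = −½ ln(1 − 2P − Q) − ¼ ln(1 − 2Q).
1 − 2P − Q = 0.622429, giving −½ ln(0.622429) = 0.237063.
1 − 2Q = 0.358878, giving −¼ ln(0.358878) = 0.256193.
d = 0.237063 + 0.256193 = 0.493256.

0.49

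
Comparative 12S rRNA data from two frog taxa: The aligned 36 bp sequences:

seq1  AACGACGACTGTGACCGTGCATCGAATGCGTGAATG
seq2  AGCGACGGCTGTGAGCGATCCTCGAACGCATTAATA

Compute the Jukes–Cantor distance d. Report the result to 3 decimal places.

The sequences differ at 10 of 36 sites (2, 8, 15, 18, 19, 21, 27, 30, 32, 36), so p = 10/36 ≈ 0.277778.
d = −(3/4) ln(1 − 4p/3) = −0.75 ln(1 − 0.370371) = −0.75 ln(0.629629)
  = −0.75 × (-0.462625) = 0.346969 substitutions/site.

0.347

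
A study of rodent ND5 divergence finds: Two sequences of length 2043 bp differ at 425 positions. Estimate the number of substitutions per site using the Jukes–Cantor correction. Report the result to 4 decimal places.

p = 425/2043 ≈ 0.208027.
d = −(3/4) ln(1 − 4p/3) = −0.75 ln(1 − 0.277369) = −0.75 ln(0.722631)
  = −0.75 × (-0.324857) = 0.243643 substitutions/site.

0.2436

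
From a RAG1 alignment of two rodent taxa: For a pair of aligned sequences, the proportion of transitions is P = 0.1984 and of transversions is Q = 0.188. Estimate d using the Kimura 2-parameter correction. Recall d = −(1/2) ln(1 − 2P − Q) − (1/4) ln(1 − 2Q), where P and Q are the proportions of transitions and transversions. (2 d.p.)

Under the Kimura two-parameter model, d = −½ ln(1 − 2P − Q) − ¼ ln(1 − 2Q).
1 − 2P − Q = 0.4152, giving −½ ln(0.4152) = 0.439497.
1 − 2Q = 0.624, giving −¼ ln(0.624) = 0.117901.
d = 0.439497 + 0.117901 = 0.557398.

0.56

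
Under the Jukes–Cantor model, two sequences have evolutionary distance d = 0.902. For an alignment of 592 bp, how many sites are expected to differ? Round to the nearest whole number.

311

Invert JC69: p = (3/4)(1 − e^(−4d/3)) = 0.75 × (1 − e^(-1.202667)) = 0.75 × (1 − 0.300392) = 0.524706.
Expected differing sites = pL ≈ 0.524706 × 592 = 310.625952 ≈ 311.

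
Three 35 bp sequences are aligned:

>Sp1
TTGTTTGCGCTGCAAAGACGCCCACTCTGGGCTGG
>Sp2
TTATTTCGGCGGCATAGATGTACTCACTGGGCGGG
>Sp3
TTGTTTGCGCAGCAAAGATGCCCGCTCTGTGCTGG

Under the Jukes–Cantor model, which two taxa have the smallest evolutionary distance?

Sp1 and Sp3

Sp1–Sp2: 11/35 differ, p = 0.314, d = 0.407.
Sp1–Sp3: 4/35 differ, p = 0.114, d = 0.124.
Sp2–Sp3: 11/35 differ, p = 0.314, d = 0.407.
The smallest distance is between Sp1 and Sp3.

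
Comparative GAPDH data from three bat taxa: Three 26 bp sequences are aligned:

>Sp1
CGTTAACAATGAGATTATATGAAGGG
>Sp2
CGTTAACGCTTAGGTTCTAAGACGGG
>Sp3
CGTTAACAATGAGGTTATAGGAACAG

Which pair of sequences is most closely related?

Sp1 and Sp3

Sp1–Sp2: 7/26 differ, p = 0.269, d = 0.334.
Sp1–Sp3: 4/26 differ, p = 0.154, d = 0.172.
Sp2–Sp3: 8/26 differ, p = 0.308, d = 0.396.
The smallest distance is between Sp1 and Sp3.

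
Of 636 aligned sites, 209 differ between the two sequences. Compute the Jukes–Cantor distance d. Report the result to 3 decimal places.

p = 209/636 ≈ 0.328616.
d = −(3/4) ln(1 − 4p/3) = −0.75 ln(1 − 0.438155) = −0.75 ln(0.561845)
  = −0.75 × (-0.576529) = 0.432397 substitutions/site.

0.432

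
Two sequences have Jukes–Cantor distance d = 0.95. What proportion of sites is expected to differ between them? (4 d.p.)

p = (3/4)(1 − e^(−4d/3)) = 0.75 × (1 − e^(-1.266667)) = 0.75 × (1 − 0.281769) = 0.538673.

0.5387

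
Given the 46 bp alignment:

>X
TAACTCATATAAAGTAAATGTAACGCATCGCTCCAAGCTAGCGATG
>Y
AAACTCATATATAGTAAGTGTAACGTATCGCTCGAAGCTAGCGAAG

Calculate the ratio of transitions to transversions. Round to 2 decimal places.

0.50

Transitions are A↔G and C↔T; transversions are all other mismatches.
Transitions: 2. Transversions: 4.
R = 2/4 = 0.50.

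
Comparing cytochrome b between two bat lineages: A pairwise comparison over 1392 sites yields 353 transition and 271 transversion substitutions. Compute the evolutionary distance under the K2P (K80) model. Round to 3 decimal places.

P = 353/1392 ≈ 0.253592 and Q = 271/1392 ≈ 0.194684.
Under the Kimura two-parameter model, d = −½ ln(1 − 2P − Q) − ¼ ln(1 − 2Q).
1 − 2P − Q = 0.298132, giving −½ ln(0.298132) = 0.605109.
1 − 2Q = 0.610632, giving −¼ ln(0.610632) = 0.123315.
d = 0.605109 + 0.123315 = 0.728424.

0.728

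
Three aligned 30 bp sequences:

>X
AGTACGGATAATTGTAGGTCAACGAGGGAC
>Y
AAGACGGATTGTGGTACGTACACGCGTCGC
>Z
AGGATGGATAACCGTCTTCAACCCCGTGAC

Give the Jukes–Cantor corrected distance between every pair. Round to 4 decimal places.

d(X,Y) = 0.5716, d(X,Z) = 0.6467, d(Y,Z) = 0.8240

X–Y: 12/30 sites differ → p = 0.4, d = −0.75 ln(1 − 0.533333) = 0.571605 ≈ 0.5716.
X–Z: 13/30 sites differ → p ≈ 0.433333, d = −0.75 ln(1 − 0.577777) = 0.646666 ≈ 0.6467.
Y–Z: 15/30 sites differ → p = 0.5, d = −0.75 ln(1 − 0.666667) = 0.823960 ≈ 0.8240.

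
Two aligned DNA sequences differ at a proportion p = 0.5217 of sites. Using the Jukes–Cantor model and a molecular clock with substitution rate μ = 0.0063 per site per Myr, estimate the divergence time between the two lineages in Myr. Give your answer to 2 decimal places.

70.80

d = −(3/4) ln(1 − 4p/3) = −0.75 ln(1 − 0.6956) = −0.75 ln(0.3044)
  = −0.75 × (-1.189413) = 0.892060 substitutions/site.
Under a molecular clock d = 2μt, so t = d/(2μ) = 0.892060 / (2 × 0.0063) = 70.80 Myr.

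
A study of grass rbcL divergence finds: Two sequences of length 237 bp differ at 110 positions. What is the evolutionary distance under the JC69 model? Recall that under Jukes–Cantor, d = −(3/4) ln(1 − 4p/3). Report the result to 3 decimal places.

p = 110/237 ≈ 0.464135.
d = −(3/4) ln(1 − 4p/3) = −0.75 ln(1 − 0.618847) = −0.75 ln(0.381153)
  = −0.75 × (-0.964554) = 0.723416 substitutions/site.

0.723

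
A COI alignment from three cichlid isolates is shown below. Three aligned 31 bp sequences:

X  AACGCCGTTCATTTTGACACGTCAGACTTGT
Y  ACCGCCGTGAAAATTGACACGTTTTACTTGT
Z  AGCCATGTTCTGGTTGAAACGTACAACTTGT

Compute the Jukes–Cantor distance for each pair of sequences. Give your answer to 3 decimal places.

d(X,Y) = 0.316, d(X,Z) = 0.481, d(Y,Z) = 0.614

X–Y: 8/31 sites differ → p ≈ 0.258065, d = −0.75 ln(1 − 0.344087) = 0.316295 ≈ 0.316.
X–Z: 11/31 sites differ → p ≈ 0.354839, d = −0.75 ln(1 − 0.473119) = 0.480585 ≈ 0.481.
Y–Z: 13/31 sites differ → p ≈ 0.419355, d = −0.75 ln(1 − 0.55914) = 0.614271 ≈ 0.614.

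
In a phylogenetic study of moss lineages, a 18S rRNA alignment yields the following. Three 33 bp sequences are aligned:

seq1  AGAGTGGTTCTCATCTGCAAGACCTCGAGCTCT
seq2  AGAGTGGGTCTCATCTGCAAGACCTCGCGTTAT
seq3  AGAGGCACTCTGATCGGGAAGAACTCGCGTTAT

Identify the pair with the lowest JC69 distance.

seq1–seq2: 4/33 differ, p = 0.121, d = 0.132.
seq1–seq3: 11/33 differ, p = 0.333, d = 0.441.
seq2–seq3: 8/33 differ, p = 0.242, d = 0.293.
The smallest distance is between seq1 and seq2.

seq1 and seq2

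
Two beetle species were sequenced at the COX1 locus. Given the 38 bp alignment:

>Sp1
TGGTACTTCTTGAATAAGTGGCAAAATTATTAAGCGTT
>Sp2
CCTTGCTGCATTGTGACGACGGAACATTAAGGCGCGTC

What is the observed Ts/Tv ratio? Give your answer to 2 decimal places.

0.33

Transitions are A↔G and C↔T; transversions are all other mismatches.
Transitions: 5. Transversions: 15.
R = 5/15 = 0.333333… ≈ 0.33 (to 2 d.p.).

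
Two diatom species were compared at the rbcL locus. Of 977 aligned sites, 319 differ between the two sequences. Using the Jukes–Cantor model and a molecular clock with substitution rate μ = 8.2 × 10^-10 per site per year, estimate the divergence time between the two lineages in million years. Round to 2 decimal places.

p = 319/977 ≈ 0.32651.
d = −(3/4) ln(1 − 4p/3) = −0.75 ln(1 − 0.435347) = −0.75 ln(0.564653)
  = −0.75 × (-0.571544) = 0.428658 substitutions/site.
Under a molecular clock d = 2μt, so t = d/(2μ) = 0.428658 / (2 × 8.2 × 10^-10) = 261.38 million years.

261.38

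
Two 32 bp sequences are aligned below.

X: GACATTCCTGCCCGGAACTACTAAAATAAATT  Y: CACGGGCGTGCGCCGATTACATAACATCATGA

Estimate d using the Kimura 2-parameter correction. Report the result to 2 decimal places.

Of 32 sites, 2 differences are transitions and 15 are transversions, so P = 2/32 = 0.0625 and Q = 15/32 = 0.46875.
Under the Kimura two-parameter model, d = −½ ln(1 − 2P − Q) − ¼ ln(1 − 2Q).
1 − 2P − Q = 0.40625, giving −½ ln(0.40625) = 0.450393.
1 − 2Q = 0.0625, giving −¼ ln(0.0625) = 0.693147.
d = 0.450393 + 0.693147 = 1.143540.

1.14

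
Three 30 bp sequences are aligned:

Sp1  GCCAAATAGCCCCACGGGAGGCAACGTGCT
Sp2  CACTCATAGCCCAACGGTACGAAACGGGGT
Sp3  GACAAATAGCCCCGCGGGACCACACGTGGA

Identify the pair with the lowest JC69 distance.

Sp1 and Sp3

Sp1–Sp2: 10/30 differ, p = 0.333, d = 0.441.
Sp1–Sp3: 8/30 differ, p = 0.267, d = 0.330.
Sp2–Sp3: 10/30 differ, p = 0.333, d = 0.441.
The smallest distance is between Sp1 and Sp3.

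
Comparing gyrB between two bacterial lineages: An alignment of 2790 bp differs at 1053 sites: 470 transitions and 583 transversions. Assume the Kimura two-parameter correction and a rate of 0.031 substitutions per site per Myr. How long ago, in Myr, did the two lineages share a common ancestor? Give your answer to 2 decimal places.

8.55

P = 470/2790 ≈ 0.168459 and Q = 583/2790 ≈ 0.208961.
Under the Kimura two-parameter model, d = −½ ln(1 − 2P − Q) − ¼ ln(1 − 2Q).
1 − 2P − Q = 0.454121, giving −½ ln(0.454121) = 0.394696.
1 − 2Q = 0.582078, giving −¼ ln(0.582078) = 0.135288.
d = 0.394696 + 0.135288 = 0.529984.
Under a molecular clock d = 2μt, so t = d/(2μ) = 0.529984 / (2 × 0.031) = 8.55 Myr.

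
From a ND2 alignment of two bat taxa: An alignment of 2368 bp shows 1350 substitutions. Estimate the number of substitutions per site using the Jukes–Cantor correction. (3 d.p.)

p = 1350/2368 ≈ 0.570101.
d = −(3/4) ln(1 − 4p/3) = −0.75 ln(1 − 0.760135) = −0.75 ln(0.239865)
  = −0.75 × (-1.427679) = 1.070759 substitutions/site.

1.071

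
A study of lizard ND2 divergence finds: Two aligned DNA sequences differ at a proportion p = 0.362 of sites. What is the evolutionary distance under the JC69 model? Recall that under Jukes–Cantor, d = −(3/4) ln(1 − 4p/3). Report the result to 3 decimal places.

0.494

d = −(3/4) ln(1 − 4p/3) = −0.75 ln(1 − 0.482667) = −0.75 ln(0.517333)
  = −0.75 × (-0.659069) = 0.494302 substitutions/site.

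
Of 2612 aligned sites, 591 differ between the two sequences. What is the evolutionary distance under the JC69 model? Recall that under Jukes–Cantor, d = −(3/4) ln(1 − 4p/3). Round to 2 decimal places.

0.27

p = 591/2612 ≈ 0.226263.
d = −(3/4) ln(1 − 4p/3) = −0.75 ln(1 − 0.301684) = −0.75 ln(0.698316)
  = −0.75 × (-0.359084) = 0.269313 substitutions/site.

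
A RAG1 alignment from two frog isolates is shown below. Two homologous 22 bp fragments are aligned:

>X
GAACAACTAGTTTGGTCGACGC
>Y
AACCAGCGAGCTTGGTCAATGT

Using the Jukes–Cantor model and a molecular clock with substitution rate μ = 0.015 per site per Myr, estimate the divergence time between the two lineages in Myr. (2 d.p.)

The sequences differ at 8 of 22 sites (1, 3, 6, 8, 11, 18, 20, 22), so p = 8/22 ≈ 0.363636.
d = −(3/4) ln(1 − 4p/3) = −0.75 ln(1 − 0.484848) = −0.75 ln(0.515152)
  = −0.75 × (-0.663293) = 0.497470 substitutions/site.
Under a molecular clock d = 2μt, so t = d/(2μ) = 0.497470 / (2 × 0.015) = 16.58 Myr.

16.58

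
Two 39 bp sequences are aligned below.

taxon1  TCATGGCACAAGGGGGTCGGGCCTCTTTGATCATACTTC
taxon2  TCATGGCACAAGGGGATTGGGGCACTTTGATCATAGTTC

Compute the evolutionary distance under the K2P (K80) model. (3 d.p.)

Of 39 sites, 2 differences are transitions and 3 are transversions, so P = 2/39 ≈ 0.051282 and Q = 3/39 ≈ 0.076923.
Under the Kimura two-parameter model, d = −½ ln(1 − 2P − Q) − ¼ ln(1 − 2Q).
1 − 2P − Q = 0.820513, giving −½ ln(0.820513) = 0.098913.
1 − 2Q = 0.846154, giving −¼ ln(0.846154) = 0.041763.
d = 0.098913 + 0.041763 = 0.140676.

0.141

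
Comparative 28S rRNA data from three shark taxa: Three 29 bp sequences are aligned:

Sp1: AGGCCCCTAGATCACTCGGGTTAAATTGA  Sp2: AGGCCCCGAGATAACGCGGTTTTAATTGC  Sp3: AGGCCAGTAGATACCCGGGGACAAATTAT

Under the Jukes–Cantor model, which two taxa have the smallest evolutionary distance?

Sp1–Sp2: 6/29 differ, p = 0.207, d = 0.242.
Sp1–Sp3: 10/29 differ, p = 0.345, d = 0.462.
Sp2–Sp3: 12/29 differ, p = 0.414, d = 0.602.
The smallest distance is between Sp1 and Sp2.

Sp1 and Sp2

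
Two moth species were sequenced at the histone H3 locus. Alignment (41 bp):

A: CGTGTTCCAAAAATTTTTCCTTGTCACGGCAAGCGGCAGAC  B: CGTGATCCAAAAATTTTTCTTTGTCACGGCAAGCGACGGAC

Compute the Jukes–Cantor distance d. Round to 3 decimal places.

0.105

The sequences differ at 4 of 41 sites (5, 20, 36, 38), so p = 4/41 ≈ 0.097561.
d = −(3/4) ln(1 − 4p/3) = −0.75 ln(1 − 0.130081) = −0.75 ln(0.869919)
  = −0.75 × (-0.139355) = 0.104516 substitutions/site.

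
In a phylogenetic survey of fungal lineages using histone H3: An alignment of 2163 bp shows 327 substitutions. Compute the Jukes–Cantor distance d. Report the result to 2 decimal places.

0.17

p = 327/2163 ≈ 0.151179.
d = −(3/4) ln(1 − 4p/3) = −0.75 ln(1 − 0.201572) = −0.75 ln(0.798428)
  = −0.75 × (-0.225110) = 0.168833 substitutions/site.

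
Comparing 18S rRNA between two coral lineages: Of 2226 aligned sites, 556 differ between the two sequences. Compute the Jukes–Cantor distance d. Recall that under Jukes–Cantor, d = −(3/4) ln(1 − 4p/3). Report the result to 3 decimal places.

p = 556/2226 ≈ 0.249775.
d = −(3/4) ln(1 − 4p/3) = −0.75 ln(1 − 0.333033) = −0.75 ln(0.666967)
  = −0.75 × (-0.405015) = 0.303761 substitutions/site.

0.304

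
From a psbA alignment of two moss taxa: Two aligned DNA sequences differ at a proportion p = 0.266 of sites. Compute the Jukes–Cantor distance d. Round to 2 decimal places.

d = −(3/4) ln(1 − 4p/3) = −0.75 ln(1 − 0.354667) = −0.75 ln(0.645333)
  = −0.75 × (-0.437989) = 0.328492 substitutions/site.

0.33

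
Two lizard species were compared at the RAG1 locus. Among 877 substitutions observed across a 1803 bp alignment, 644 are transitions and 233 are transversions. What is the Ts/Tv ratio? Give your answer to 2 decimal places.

2.76

R = 644/233 = 2.763948… ≈ 2.76 (to 2 d.p.).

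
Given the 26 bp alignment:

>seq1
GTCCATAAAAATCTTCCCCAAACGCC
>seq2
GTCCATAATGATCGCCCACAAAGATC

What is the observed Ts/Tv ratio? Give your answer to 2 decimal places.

Transitions are A↔G and C↔T; transversions are all other mismatches.
Transitions: 4. Transversions: 4.
R = 4/4 = 1.00.

1.00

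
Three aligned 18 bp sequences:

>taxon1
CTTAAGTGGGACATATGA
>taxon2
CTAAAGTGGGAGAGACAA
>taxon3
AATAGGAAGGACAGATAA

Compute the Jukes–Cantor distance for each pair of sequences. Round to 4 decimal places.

d(taxon1,taxon2) = 0.3470, d(taxon1,taxon3) = 0.5482, d(taxon2,taxon3) = 0.6735

taxon1–taxon2: 5/18 sites differ → p ≈ 0.277778, d = −0.75 ln(1 − 0.370371) = 0.346968 ≈ 0.3470.
taxon1–taxon3: 7/18 sites differ → p ≈ 0.388889, d = −0.75 ln(1 − 0.518519) = 0.548166 ≈ 0.5482.
taxon2–taxon3: 8/18 sites differ → p ≈ 0.444444, d = −0.75 ln(1 − 0.592592) = 0.673455 ≈ 0.6735.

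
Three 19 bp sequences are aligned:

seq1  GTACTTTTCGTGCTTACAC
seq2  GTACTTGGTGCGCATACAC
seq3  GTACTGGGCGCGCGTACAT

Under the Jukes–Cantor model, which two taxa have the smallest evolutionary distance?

seq1–seq2: 5/19 differ, p = 0.263, d = 0.324.
seq1–seq3: 6/19 differ, p = 0.316, d = 0.410.
seq2–seq3: 4/19 differ, p = 0.211, d = 0.247.
The smallest distance is between seq2 and seq3.

seq2 and seq3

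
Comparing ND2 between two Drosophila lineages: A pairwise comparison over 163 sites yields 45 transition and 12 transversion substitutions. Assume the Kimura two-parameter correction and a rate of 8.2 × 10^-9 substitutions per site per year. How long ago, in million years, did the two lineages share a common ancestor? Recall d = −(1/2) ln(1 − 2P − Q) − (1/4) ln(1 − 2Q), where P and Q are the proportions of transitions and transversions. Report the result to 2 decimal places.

P = 45/163 ≈ 0.276074 and Q = 12/163 ≈ 0.07362.
Under the Kimura two-parameter model, d = −½ ln(1 − 2P − Q) − ¼ ln(1 − 2Q).
1 − 2P − Q = 0.374232, giving −½ ln(0.374232) = 0.491440.
1 − 2Q = 0.85276, giving −¼ ln(0.85276) = 0.039819.
d = 0.491440 + 0.039819 = 0.531259.
Under a molecular clock d = 2μt, so t = d/(2μ) = 0.531259 / (2 × 8.2 × 10^-9) = 32.39 million years.

32.39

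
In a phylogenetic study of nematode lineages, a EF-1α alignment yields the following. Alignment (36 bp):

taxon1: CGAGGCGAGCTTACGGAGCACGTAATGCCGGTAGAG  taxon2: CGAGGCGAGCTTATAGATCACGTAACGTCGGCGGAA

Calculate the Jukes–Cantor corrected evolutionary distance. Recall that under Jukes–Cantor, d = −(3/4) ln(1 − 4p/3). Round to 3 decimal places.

The sequences differ at 8 of 36 sites (14, 15, 18, 26, 28, 32, 33, 36), so p = 8/36 ≈ 0.222222.
d = −(3/4) ln(1 − 4p/3) = −0.75 ln(1 − 0.296296) = −0.75 ln(0.703704)
  = −0.75 × (-0.351397) = 0.263548 substitutions/site.

0.264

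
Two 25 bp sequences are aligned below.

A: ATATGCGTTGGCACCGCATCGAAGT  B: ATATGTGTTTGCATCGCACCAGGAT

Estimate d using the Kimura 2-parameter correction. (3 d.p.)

0.479

Of 25 sites, 7 differences are transitions and 1 are transversions, so P = 7/25 = 0.28 and Q = 1/25 = 0.04.
Under the Kimura two-parameter model, d = −½ ln(1 − 2P − Q) − ¼ ln(1 − 2Q).
1 − 2P − Q = 0.4, giving −½ ln(0.4) = 0.458145.
1 − 2Q = 0.92, giving −¼ ln(0.92) = 0.020845.
d = 0.458145 + 0.020845 = 0.478990.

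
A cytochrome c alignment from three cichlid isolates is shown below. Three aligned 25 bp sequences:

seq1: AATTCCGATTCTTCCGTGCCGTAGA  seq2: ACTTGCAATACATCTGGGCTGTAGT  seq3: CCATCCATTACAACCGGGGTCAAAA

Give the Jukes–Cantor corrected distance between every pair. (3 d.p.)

seq1–seq2: 9/25 sites differ → p = 0.36, d = −0.75 ln(1 − 0.48) = 0.490445 ≈ 0.490.
seq1–seq3: 14/25 sites differ → p = 0.56, d = −0.75 ln(1 − 0.746667) = 1.029788 ≈ 1.030.
seq2–seq3: 11/25 sites differ → p = 0.44, d = −0.75 ln(1 − 0.586667) = 0.662626 ≈ 0.663.

d(seq1,seq2) = 0.490, d(seq1,seq3) = 1.030, d(seq2,seq3) = 0.663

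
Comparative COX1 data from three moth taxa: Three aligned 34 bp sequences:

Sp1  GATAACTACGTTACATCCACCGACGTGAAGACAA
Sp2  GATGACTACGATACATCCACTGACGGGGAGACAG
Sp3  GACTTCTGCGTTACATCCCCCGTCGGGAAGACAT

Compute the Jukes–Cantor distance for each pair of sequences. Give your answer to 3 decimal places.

d(Sp1,Sp2) = 0.201, d(Sp1,Sp3) = 0.282, d(Sp2,Sp3) = 0.373

Sp1–Sp2: 6/34 sites differ → p ≈ 0.176471, d = −0.75 ln(1 − 0.235295) = 0.201199 ≈ 0.201.
Sp1–Sp3: 8/34 sites differ → p ≈ 0.235294, d = −0.75 ln(1 − 0.313725) = 0.282358 ≈ 0.282.
Sp2–Sp3: 10/34 sites differ → p ≈ 0.294118, d = −0.75 ln(1 − 0.392157) = 0.373379 ≈ 0.373.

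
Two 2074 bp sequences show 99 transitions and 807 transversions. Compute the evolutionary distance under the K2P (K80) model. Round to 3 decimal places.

P = 99/2074 ≈ 0.047734 and Q = 807/2074 ≈ 0.389103.
Under the Kimura two-parameter model, d = −½ ln(1 − 2P − Q) − ¼ ln(1 − 2Q).
1 − 2P − Q = 0.515429, giving −½ ln(0.515429) = 0.331378.
1 − 2Q = 0.221794, giving −¼ ln(0.221794) = 0.376502.
d = 0.331378 + 0.376502 = 0.707880.

0.708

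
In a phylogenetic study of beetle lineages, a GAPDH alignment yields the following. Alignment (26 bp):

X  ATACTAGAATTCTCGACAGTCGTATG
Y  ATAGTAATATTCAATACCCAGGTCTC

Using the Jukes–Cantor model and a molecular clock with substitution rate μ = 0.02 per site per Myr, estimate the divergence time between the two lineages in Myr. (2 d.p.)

The sequences differ at 12 of 26 sites, so p = 12/26 ≈ 0.461538.
d = −(3/4) ln(1 − 4p/3) = −0.75 ln(1 − 0.615384) = −0.75 ln(0.384616)
  = −0.75 × (-0.955510) = 0.716633 substitutions/site.
Under a molecular clock d = 2μt, so t = d/(2μ) = 0.716633 / (2 × 0.02) = 17.92 Myr.

17.92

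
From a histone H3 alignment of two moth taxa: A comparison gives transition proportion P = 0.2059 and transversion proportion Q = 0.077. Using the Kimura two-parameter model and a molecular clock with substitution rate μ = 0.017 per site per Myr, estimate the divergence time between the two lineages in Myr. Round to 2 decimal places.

Under the Kimura two-parameter model, d = −½ ln(1 − 2P − Q) − ¼ ln(1 − 2Q).
1 − 2P − Q = 0.5112, giving −½ ln(0.5112) = 0.335497.
1 − 2Q = 0.846, giving −¼ ln(0.846) = 0.041809.
d = 0.335497 + 0.041809 = 0.377306.
Under a molecular clock d = 2μt, so t = d/(2μ) = 0.377306 / (2 × 0.017) = 11.10 Myr.

11.10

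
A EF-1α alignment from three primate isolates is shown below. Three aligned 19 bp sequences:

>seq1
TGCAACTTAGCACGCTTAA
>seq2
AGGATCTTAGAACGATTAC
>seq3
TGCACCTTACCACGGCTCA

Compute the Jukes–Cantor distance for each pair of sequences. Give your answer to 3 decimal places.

d(seq1,seq2) = 0.410, d(seq1,seq3) = 0.324, d(seq2,seq3) = 0.749

seq1–seq2: 6/19 sites differ → p ≈ 0.315789, d = −0.75 ln(1 − 0.421052) = 0.409907 ≈ 0.410.
seq1–seq3: 5/19 sites differ → p ≈ 0.263158, d = −0.75 ln(1 − 0.350877) = 0.324100 ≈ 0.324.
seq2–seq3: 9/19 sites differ → p ≈ 0.473684, d = −0.75 ln(1 − 0.631579) = 0.748897 ≈ 0.749.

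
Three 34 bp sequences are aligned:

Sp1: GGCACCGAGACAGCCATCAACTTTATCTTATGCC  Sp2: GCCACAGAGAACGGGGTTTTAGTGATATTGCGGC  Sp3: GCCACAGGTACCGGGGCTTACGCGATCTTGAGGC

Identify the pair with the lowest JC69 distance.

Sp1–Sp2: 17/34 differ, p = 0.500, d = 0.824.
Sp1–Sp3: 17/34 differ, p = 0.500, d = 0.824.
Sp2–Sp3: 9/34 differ, p = 0.265, d = 0.326.
The smallest distance is between Sp2 and Sp3.

Sp2 and Sp3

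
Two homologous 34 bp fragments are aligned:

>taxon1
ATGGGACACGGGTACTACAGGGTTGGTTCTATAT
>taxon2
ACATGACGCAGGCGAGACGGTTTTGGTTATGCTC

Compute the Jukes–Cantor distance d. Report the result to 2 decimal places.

0.82

The sequences differ at 17 of 34 sites, so p = 17/34 = 0.5.
d = −(3/4) ln(1 − 4p/3) = −0.75 ln(1 − 0.666667) = −0.75 ln(0.333333)
  = −0.75 × (-1.098613) = 0.823960 substitutions/site.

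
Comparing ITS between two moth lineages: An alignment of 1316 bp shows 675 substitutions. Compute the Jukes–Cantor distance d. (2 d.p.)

p = 675/1316 ≈ 0.512918.
d = −(3/4) ln(1 − 4p/3) = −0.75 ln(1 − 0.683891) = −0.75 ln(0.316109)
  = −0.75 × (-1.151668) = 0.863751 substitutions/site.

0.86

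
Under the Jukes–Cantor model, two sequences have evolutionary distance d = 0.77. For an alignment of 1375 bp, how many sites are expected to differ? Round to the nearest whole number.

Invert JC69: p = (3/4)(1 − e^(−4d/3)) = 0.75 × (1 − e^(-1.026667)) = 0.75 × (1 − 0.358199) = 0.481351.
Expected differing sites = pL ≈ 0.481351 × 1375 = 661.857625 ≈ 662.

662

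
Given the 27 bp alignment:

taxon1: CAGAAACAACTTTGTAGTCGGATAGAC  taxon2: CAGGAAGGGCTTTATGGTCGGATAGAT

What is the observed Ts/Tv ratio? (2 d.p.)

Transitions are A↔G and C↔T; transversions are all other mismatches.
Transitions: 6. Transversions: 1.
R = 6/1 = 6.00.

6.00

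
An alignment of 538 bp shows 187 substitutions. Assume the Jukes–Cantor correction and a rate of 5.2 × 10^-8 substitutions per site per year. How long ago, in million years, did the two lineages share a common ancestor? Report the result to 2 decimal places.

4.49

p = 187/538 ≈ 0.347584.
d = −(3/4) ln(1 − 4p/3) = −0.75 ln(1 − 0.463445) = −0.75 ln(0.536555)
  = −0.75 × (-0.622586) = 0.466940 substitutions/site.
Under a molecular clock d = 2μt, so t = d/(2μ) = 0.466940 / (2 × 5.2 × 10^-8) = 4.49 million years.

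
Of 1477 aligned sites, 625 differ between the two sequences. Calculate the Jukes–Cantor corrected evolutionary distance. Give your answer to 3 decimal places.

0.623

p = 625/1477 ≈ 0.423155.
d = −(3/4) ln(1 − 4p/3) = −0.75 ln(1 − 0.564207) = −0.75 ln(0.435793)
  = −0.75 × (-0.830588) = 0.622941 substitutions/site.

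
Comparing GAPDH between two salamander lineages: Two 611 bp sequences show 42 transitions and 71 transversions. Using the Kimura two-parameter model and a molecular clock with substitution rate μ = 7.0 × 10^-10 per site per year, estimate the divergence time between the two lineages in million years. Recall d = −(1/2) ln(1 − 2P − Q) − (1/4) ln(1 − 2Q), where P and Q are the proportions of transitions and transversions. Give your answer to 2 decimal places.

151.73

P = 42/611 ≈ 0.06874 and Q = 71/611 ≈ 0.116203.
Under the Kimura two-parameter model, d = −½ ln(1 − 2P − Q) − ¼ ln(1 − 2Q).
1 − 2P − Q = 0.746317, giving −½ ln(0.746317) = 0.146302.
1 − 2Q = 0.767594, giving −¼ ln(0.767594) = 0.066124.
d = 0.146302 + 0.066124 = 0.212426.
Under a molecular clock d = 2μt, so t = d/(2μ) = 0.212426 / (2 × 7.0 × 10^-10) = 151.73 million years.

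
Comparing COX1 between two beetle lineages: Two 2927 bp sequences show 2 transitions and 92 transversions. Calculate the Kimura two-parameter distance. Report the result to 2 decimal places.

P = 2/2927 ≈ 0.000683 and Q = 92/2927 ≈ 0.031431.
Under the Kimura two-parameter model, d = −½ ln(1 − 2P − Q) − ¼ ln(1 − 2Q).
1 − 2P − Q = 0.967203, giving −½ ln(0.967203) = 0.016673.
1 − 2Q = 0.937138, giving −¼ ln(0.937138) = 0.016231.
d = 0.016673 + 0.016231 = 0.032904.

0.03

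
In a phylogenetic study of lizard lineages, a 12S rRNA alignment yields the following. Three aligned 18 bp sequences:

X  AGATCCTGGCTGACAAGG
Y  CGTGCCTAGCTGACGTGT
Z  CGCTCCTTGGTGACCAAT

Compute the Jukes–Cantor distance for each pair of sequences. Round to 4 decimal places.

d(X,Y) = 0.5482, d(X,Z) = 0.5482, d(Y,Z) = 0.5482

X–Y: 7/18 sites differ → p ≈ 0.388889, d = −0.75 ln(1 − 0.518519) = 0.548166 ≈ 0.5482.
X–Z: 7/18 sites differ → p ≈ 0.388889, d = −0.75 ln(1 − 0.518519) = 0.548166 ≈ 0.5482.
Y–Z: 7/18 sites differ → p ≈ 0.388889, d = −0.75 ln(1 − 0.518519) = 0.548166 ≈ 0.5482.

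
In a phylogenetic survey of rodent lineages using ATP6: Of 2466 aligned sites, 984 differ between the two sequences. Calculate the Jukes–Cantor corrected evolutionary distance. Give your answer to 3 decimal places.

p = 984/2466 ≈ 0.399027.
d = −(3/4) ln(1 − 4p/3) = −0.75 ln(1 − 0.532036) = −0.75 ln(0.467964)
  = −0.75 × (-0.759364) = 0.569523 substitutions/site.

0.570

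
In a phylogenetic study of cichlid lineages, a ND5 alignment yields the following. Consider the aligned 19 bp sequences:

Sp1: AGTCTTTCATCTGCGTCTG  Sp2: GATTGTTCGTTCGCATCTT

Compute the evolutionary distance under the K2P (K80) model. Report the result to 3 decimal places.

Of 19 sites, 7 differences are transitions and 2 are transversions, so P = 7/19 ≈ 0.368421 and Q = 2/19 ≈ 0.105263.
Under the Kimura two-parameter model, d = −½ ln(1 − 2P − Q) − ¼ ln(1 − 2Q).
1 − 2P − Q = 0.157895, giving −½ ln(0.157895) = 0.922913.
1 − 2Q = 0.789474, giving −¼ ln(0.789474) = 0.059097.
d = 0.922913 + 0.059097 = 0.982010.

0.982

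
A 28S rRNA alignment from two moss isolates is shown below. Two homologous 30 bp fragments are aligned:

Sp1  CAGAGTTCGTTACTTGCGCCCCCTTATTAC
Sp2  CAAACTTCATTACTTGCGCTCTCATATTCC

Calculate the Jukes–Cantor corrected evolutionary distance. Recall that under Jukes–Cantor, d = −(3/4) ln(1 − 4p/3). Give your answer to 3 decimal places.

The sequences differ at 7 of 30 sites (3, 5, 9, 20, 22, 24, 29), so p = 7/30 ≈ 0.233333.
d = −(3/4) ln(1 − 4p/3) = −0.75 ln(1 − 0.311111) = −0.75 ln(0.688889)
  = −0.75 × (-0.372675) = 0.279506 substitutions/site.

0.280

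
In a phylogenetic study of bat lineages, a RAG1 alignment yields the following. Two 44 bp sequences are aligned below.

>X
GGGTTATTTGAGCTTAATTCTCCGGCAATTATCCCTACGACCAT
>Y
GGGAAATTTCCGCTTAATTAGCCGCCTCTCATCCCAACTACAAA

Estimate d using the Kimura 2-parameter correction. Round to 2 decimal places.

0.43

Of 44 sites, 1 differences are transitions and 13 are transversions, so P = 1/44 ≈ 0.022727 and Q = 13/44 ≈ 0.295455.
Under the Kimura two-parameter model, d = −½ ln(1 − 2P − Q) − ¼ ln(1 − 2Q).
1 − 2P − Q = 0.659091, giving −½ ln(0.659091) = 0.208447.
1 − 2Q = 0.40909, giving −¼ ln(0.40909) = 0.223455.
d = 0.208447 + 0.223455 = 0.431902.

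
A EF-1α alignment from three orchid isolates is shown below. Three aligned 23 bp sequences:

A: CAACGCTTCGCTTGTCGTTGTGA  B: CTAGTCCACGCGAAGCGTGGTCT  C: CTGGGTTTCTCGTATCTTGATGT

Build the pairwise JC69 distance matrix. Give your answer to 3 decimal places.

A–B: 12/23 sites differ → p ≈ 0.521739, d = −0.75 ln(1 − 0.695652) = 0.892188 ≈ 0.892.
A–C: 11/23 sites differ → p ≈ 0.478261, d = −0.75 ln(1 − 0.637681) = 0.761423 ≈ 0.761.
B–C: 11/23 sites differ → p ≈ 0.478261, d = −0.75 ln(1 − 0.637681) = 0.761423 ≈ 0.761.

d(A,B) = 0.892, d(A,C) = 0.761, d(B,C) = 0.761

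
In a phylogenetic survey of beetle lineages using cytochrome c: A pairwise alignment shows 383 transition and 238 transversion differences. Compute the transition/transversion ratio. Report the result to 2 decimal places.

R = 383/238 = 1.609243… ≈ 1.61 (to 2 d.p.).

1.61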